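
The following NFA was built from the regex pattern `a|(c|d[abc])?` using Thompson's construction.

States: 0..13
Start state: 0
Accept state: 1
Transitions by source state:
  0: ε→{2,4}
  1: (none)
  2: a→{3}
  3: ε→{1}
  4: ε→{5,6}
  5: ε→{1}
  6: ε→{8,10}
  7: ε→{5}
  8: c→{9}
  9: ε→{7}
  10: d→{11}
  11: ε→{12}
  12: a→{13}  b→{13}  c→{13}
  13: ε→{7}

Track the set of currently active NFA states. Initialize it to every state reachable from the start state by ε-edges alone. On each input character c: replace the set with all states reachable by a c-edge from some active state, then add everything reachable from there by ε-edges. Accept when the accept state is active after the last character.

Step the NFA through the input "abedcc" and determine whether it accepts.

S₀ = ε-closure({0}) = {0,1,2,4,5,6,8,10}
'a' @ 1: {1,3}  [accepting]
'b' @ 2: {}  — no active states
rest 'edcc' ignored (set empty)
after full input: {}  (accept=1 not in)

Answer: REJECT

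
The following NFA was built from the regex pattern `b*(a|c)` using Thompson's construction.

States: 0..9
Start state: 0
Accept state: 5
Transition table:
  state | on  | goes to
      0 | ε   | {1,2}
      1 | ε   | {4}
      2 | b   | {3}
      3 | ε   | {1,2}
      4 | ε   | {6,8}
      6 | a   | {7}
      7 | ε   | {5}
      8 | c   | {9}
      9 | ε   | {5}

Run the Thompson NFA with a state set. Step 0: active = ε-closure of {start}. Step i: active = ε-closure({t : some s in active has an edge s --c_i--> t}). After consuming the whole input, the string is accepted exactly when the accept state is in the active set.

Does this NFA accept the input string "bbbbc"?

Answer: ACCEPT

Steps:
initial (ε-close {0}): {0,1,2,4,6,8}
'b' @ 1: {1,2,3,4,6,8}
'b' @ 2: {1,2,3,4,6,8}
'b' @ 3: {1,2,3,4,6,8}
'b' @ 4: {1,2,3,4,6,8}
'c' @ 5: {5,9}  [accepting]
final: {5,9}; accept 5 in set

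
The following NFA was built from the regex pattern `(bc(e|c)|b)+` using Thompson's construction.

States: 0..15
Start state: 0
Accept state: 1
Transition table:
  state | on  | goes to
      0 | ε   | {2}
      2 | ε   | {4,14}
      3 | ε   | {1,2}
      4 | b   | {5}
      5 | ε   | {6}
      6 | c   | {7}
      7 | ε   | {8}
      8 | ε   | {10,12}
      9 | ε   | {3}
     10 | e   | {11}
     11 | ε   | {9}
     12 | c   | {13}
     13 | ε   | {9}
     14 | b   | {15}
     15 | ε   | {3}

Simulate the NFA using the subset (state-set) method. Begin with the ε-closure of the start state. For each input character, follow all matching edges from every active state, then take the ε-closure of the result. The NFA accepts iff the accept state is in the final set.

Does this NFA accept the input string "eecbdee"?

Answer: REJECT

Steps:
S₀ = ε-closure({0}) = {0,2,4,14}
'e' @ 1: {}  — state set empty
rest 'ecbdee' ignored (set empty)
final: {}; accept 1 not in set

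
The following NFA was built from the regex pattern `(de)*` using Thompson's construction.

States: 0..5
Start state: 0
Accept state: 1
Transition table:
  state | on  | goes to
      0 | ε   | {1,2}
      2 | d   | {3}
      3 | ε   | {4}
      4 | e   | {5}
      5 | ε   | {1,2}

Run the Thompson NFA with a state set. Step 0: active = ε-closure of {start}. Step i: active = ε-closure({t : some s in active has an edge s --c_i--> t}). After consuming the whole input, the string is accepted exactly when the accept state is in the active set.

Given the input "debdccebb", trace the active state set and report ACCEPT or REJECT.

Answer: REJECT

Derivation:
S₀ = ε-closure({0}) = {0,1,2}
'd' @ 1: {3,4}
'e' @ 2: {1,2,5}  ✓accept
'b' @ 3: {}  — no active states
rest 'dccebb' ignored (set empty)
end set {} — state 1 not in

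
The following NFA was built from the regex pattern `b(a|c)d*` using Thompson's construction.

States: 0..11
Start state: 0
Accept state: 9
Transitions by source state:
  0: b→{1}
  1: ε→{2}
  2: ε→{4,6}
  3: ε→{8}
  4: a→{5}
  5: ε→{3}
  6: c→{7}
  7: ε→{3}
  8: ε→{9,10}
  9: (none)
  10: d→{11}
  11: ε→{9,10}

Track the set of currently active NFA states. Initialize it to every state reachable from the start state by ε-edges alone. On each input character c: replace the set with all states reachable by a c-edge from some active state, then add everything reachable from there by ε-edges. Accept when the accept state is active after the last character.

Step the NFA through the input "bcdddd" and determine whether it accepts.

S₀ = ε-closure({0}) = {0}
'b' @ 1: {1,2,4,6}
'c' @ 2: {3,7,8,9,10}  ✓accept
'd' @ 3: {9,10,11}  ✓accept
'd' @ 4: {9,10,11}  ✓accept
'd' @ 5: {9,10,11}  ✓accept
'd' @ 6: {9,10,11}  ✓accept
after full input: {9,10,11}  (accept=9 in)

Answer: ACCEPT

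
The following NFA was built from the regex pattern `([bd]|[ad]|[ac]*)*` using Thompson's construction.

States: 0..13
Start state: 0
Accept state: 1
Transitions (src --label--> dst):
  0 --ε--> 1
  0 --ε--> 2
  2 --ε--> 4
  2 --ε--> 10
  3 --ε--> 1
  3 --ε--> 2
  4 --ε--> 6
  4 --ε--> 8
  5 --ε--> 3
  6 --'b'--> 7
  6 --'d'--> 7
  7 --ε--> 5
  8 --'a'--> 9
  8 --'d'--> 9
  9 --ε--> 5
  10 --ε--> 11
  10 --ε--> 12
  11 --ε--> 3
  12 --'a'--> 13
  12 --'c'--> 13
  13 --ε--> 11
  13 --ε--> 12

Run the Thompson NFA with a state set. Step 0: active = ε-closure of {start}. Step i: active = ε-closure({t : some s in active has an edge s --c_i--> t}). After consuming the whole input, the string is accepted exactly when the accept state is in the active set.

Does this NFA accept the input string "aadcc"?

Answer: ACCEPT

Derivation:
start: ε-closure({0}) = {0,1,2,3,4,6,8,10,11,12}
'a' @ 1: {1,2,3,4,5,6,8,9,10,11,12,13}  ✓accept
'a' @ 2: {1,2,3,4,5,6,8,9,10,11,12,13}  ✓accept
'd' @ 3: {1,2,3,4,5,6,7,8,9,10,11,12}  ✓accept
'c' @ 4: {1,2,3,4,6,8,10,11,12,13}  ✓accept
'c' @ 5: {1,2,3,4,6,8,10,11,12,13}  ✓accept
after full input: {1,2,3,4,6,8,10,11,12,13}  (accept=1 in)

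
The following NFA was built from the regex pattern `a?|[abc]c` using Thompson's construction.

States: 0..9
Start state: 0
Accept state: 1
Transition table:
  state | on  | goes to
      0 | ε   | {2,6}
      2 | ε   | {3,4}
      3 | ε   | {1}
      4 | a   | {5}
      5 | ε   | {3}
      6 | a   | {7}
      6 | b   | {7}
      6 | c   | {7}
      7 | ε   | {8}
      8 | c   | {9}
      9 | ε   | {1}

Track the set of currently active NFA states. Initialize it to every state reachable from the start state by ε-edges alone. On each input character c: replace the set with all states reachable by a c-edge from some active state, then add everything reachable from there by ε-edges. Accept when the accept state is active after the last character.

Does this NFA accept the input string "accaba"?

Answer: REJECT

Steps:
S₀ = ε-closure({0}) = {0,1,2,3,4,6}
'a' @ 1: {1,3,5,7,8}  (accept∈set)
'c' @ 2: {1,9}  (accept∈set)
'c' @ 3: {}  — state set empty
rest 'aba' ignored (set empty)
after full input: {}  (accept=1 not in)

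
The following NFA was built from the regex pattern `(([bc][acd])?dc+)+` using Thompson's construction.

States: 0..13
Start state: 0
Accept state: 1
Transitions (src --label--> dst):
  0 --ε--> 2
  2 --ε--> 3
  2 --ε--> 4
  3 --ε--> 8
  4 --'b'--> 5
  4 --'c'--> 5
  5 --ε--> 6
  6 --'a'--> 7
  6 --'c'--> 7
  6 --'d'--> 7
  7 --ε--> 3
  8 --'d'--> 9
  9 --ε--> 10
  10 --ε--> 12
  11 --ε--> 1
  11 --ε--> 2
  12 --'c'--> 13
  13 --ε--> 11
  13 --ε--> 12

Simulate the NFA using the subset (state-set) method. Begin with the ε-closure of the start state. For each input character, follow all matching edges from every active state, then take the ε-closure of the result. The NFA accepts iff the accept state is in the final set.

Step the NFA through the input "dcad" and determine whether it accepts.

Answer: REJECT

Trace:
S₀ = ε-closure({0}) = {0,2,3,4,8}
'd' @ 1: {9,10,12}
'c' @ 2: {1,2,3,4,8,11,12,13}  (accept∈set)
'a' @ 3: {}  — no active states
rest 'd' ignored (set empty)
after full input: {}  (accept=1 not in)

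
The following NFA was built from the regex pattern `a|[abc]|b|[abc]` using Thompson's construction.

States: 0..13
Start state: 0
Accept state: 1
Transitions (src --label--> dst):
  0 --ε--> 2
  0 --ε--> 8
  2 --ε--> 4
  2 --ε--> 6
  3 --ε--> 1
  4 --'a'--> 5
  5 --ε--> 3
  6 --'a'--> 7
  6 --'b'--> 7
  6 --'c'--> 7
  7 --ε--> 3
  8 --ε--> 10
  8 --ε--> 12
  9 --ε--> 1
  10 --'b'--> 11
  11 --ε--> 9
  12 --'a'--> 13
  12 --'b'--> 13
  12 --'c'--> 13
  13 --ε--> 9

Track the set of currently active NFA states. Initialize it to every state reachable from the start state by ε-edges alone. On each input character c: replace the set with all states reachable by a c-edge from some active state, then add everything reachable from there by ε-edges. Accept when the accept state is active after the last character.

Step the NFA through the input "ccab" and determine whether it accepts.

initial (ε-close {0}): {0,2,4,6,8,10,12}
'c' @ 1: {1,3,7,9,13}  ✓accept
'c' @ 2: {}  — dead — no transitions
rest 'ab' ignored (set empty)
final: {}; accept 1 not in set

Answer: REJECT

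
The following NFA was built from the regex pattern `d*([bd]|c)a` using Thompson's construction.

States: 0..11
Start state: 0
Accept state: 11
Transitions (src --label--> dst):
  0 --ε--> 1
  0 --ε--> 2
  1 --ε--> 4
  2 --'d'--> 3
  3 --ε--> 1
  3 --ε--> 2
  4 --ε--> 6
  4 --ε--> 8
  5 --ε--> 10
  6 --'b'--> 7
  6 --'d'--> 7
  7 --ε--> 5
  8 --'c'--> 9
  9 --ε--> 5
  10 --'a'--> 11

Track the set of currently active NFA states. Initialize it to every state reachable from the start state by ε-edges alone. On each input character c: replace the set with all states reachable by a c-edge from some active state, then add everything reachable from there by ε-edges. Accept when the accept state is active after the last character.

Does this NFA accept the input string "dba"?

Answer: ACCEPT

Derivation:
S₀ = ε-closure({0}) = {0,1,2,4,6,8}
'd' @ 1: {1,2,3,4,5,6,7,8,10}
'b' @ 2: {5,7,10}
'a' @ 3: {11}  [accepting]
end set {11} — state 11 in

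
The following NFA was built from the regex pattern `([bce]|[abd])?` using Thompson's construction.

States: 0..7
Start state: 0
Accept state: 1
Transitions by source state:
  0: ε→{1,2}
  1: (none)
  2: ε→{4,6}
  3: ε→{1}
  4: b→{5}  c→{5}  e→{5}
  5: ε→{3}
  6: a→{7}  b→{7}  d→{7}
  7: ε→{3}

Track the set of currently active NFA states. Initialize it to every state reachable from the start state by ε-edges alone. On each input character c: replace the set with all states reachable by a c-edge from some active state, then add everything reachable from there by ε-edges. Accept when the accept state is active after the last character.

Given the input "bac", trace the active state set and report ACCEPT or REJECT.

S₀ = ε-closure({0}) = {0,1,2,4,6}
'b' @ 1: {1,3,5,7}  (accept∈set)
'a' @ 2: {}  — dead — no transitions
rest 'c' ignored (set empty)
end set {} — state 1 not in

Answer: REJECT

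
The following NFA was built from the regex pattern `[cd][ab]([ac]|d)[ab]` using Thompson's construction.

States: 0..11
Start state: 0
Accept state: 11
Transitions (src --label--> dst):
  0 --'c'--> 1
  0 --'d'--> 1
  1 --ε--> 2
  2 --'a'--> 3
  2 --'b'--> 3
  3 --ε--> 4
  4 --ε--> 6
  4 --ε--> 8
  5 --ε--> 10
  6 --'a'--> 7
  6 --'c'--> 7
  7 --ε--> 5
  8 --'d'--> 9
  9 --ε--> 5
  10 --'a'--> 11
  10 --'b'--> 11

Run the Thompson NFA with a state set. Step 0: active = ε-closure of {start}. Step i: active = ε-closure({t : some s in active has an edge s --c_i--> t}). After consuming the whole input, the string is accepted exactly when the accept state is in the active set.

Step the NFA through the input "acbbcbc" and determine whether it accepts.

Answer: REJECT

Derivation:
initial (ε-close {0}): {0}
'a' @ 1: {}  — dead — no transitions
rest 'cbbcbc' ignored (set empty)
after full input: {}  (accept=11 not in)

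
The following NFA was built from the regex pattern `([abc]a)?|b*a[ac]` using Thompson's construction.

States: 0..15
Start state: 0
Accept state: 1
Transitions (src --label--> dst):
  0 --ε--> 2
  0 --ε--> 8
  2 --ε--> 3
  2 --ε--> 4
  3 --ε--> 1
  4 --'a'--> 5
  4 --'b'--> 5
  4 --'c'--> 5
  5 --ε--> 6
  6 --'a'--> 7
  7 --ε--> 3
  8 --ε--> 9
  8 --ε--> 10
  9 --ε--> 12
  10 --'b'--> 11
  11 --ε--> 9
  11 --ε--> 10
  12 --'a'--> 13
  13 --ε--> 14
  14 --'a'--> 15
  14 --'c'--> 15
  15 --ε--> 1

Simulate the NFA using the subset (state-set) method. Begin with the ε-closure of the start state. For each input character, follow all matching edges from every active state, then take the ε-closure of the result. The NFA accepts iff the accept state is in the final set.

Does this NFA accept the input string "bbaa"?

Answer: ACCEPT

Derivation:
start: ε-closure({0}) = {0,1,2,3,4,8,9,10,12}
'b' @ 1: {5,6,9,10,11,12}
'b' @ 2: {9,10,11,12}
'a' @ 3: {13,14}
'a' @ 4: {1,15}  (accept∈set)
end set {1,15} — state 1 in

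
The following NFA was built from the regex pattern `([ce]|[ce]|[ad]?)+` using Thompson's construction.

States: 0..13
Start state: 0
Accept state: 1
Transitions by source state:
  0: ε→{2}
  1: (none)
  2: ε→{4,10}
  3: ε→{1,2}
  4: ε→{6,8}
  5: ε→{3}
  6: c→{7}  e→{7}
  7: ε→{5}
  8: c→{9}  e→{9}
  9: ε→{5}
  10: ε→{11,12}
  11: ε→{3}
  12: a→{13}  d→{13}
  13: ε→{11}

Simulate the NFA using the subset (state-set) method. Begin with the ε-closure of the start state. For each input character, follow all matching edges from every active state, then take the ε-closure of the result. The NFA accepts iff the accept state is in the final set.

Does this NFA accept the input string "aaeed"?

initial (ε-close {0}): {0,1,2,3,4,6,8,10,11,12}
'a' @ 1: {1,2,3,4,6,8,10,11,12,13}  [accepting]
'a' @ 2: {1,2,3,4,6,8,10,11,12,13}  [accepting]
'e' @ 3: {1,2,3,4,5,6,7,8,9,10,11,12}  [accepting]
'e' @ 4: {1,2,3,4,5,6,7,8,9,10,11,12}  [accepting]
'd' @ 5: {1,2,3,4,6,8,10,11,12,13}  [accepting]
end set {1,2,3,4,6,8,10,11,12,13} — state 1 in

Answer: ACCEPT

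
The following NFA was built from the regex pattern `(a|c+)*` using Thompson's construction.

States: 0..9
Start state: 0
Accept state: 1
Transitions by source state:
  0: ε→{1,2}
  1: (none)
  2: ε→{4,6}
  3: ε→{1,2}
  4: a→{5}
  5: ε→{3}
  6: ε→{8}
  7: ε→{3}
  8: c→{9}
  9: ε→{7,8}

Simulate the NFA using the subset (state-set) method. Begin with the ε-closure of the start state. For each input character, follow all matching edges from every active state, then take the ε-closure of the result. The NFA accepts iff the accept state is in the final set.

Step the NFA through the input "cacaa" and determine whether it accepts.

S₀ = ε-closure({0}) = {0,1,2,4,6,8}
'c' @ 1: {1,2,3,4,6,7,8,9}  [accepting]
'a' @ 2: {1,2,3,4,5,6,8}  [accepting]
'c' @ 3: {1,2,3,4,6,7,8,9}  [accepting]
'a' @ 4: {1,2,3,4,5,6,8}  [accepting]
'a' @ 5: {1,2,3,4,5,6,8}  [accepting]
final: {1,2,3,4,5,6,8}; accept 1 in set

Answer: ACCEPT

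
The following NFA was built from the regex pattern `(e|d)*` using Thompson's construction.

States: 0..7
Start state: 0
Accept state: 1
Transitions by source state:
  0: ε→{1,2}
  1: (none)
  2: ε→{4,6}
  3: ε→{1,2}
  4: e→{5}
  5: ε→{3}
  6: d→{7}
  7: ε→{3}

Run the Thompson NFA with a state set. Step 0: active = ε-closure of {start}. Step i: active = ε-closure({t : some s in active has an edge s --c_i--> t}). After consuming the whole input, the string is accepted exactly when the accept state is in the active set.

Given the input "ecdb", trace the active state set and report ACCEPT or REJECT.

Answer: REJECT

Derivation:
S₀ = ε-closure({0}) = {0,1,2,4,6}
'e' @ 1: {1,2,3,4,5,6}  (accept∈set)
'c' @ 2: {}  — dead — no transitions
rest 'db' ignored (set empty)
end set {} — state 1 not in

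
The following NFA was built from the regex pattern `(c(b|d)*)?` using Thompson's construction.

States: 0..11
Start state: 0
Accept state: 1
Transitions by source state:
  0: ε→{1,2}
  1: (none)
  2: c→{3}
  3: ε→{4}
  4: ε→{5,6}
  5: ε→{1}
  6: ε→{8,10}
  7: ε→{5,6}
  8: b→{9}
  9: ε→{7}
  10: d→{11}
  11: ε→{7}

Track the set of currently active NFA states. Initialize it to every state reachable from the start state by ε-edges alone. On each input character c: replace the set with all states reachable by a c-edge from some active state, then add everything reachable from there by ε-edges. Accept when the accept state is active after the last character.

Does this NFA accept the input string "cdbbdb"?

initial (ε-close {0}): {0,1,2}
'c' @ 1: {1,3,4,5,6,8,10}  ✓accept
'd' @ 2: {1,5,6,7,8,10,11}  ✓accept
'b' @ 3: {1,5,6,7,8,9,10}  ✓accept
'b' @ 4: {1,5,6,7,8,9,10}  ✓accept
'd' @ 5: {1,5,6,7,8,10,11}  ✓accept
'b' @ 6: {1,5,6,7,8,9,10}  ✓accept
end set {1,5,6,7,8,9,10} — state 1 in

Answer: ACCEPT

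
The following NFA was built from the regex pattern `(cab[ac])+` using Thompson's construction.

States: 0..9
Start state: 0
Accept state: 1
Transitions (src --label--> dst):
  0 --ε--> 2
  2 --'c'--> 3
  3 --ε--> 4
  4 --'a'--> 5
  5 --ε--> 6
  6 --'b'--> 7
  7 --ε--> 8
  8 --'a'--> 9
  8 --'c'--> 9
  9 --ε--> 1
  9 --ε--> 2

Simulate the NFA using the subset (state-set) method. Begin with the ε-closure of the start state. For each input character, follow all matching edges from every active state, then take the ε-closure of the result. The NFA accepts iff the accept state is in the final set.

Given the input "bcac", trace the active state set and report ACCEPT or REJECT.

initial (ε-close {0}): {0,2}
'b' @ 1: {}  — state set empty
rest 'cac' ignored (set empty)
after full input: {}  (accept=1 not in)

Answer: REJECT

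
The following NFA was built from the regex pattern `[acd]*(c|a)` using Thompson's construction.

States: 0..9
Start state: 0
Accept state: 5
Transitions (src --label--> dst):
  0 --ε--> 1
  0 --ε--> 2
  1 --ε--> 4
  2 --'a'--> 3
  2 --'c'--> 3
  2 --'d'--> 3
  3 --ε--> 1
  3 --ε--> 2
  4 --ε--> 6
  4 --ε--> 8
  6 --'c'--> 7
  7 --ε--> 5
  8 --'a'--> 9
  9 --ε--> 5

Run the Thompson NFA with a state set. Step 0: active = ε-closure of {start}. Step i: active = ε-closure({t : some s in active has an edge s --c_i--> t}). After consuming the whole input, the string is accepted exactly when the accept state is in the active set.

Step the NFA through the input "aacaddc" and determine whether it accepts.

Answer: ACCEPT

Derivation:
S₀ = ε-closure({0}) = {0,1,2,4,6,8}
'a' @ 1: {1,2,3,4,5,6,8,9}  ✓accept
'a' @ 2: {1,2,3,4,5,6,8,9}  ✓accept
'c' @ 3: {1,2,3,4,5,6,7,8}  ✓accept
'a' @ 4: {1,2,3,4,5,6,8,9}  ✓accept
'd' @ 5: {1,2,3,4,6,8}
'd' @ 6: {1,2,3,4,6,8}
'c' @ 7: {1,2,3,4,5,6,7,8}  ✓accept
end set {1,2,3,4,5,6,7,8} — state 5 in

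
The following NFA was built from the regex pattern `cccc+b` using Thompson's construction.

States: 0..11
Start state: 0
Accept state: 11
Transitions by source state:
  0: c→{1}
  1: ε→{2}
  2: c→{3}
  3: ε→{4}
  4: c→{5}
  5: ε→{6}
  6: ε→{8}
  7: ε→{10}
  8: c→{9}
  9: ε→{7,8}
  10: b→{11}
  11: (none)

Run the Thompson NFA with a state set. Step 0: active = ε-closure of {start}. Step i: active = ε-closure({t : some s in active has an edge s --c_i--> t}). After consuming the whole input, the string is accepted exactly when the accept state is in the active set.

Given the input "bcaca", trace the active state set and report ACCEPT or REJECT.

start: ε-closure({0}) = {0}
'b' @ 1: {}  — state set empty
rest 'caca' ignored (set empty)
end set {} — state 11 not in

Answer: REJECT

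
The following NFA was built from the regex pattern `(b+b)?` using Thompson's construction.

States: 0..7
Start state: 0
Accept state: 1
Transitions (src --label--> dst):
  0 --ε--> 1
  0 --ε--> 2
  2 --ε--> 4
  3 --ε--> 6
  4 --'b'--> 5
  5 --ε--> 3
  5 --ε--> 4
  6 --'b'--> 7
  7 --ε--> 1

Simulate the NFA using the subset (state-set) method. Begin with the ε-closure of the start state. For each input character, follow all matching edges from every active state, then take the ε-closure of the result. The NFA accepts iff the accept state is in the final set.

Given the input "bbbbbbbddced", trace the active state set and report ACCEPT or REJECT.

Answer: REJECT

Trace:
initial (ε-close {0}): {0,1,2,4}
'b' @ 1: {3,4,5,6}
'b' @ 2: {1,3,4,5,6,7}  (accept∈set)
'b' @ 3: {1,3,4,5,6,7}  (accept∈set)
'b' @ 4: {1,3,4,5,6,7}  (accept∈set)
'b' @ 5: {1,3,4,5,6,7}  (accept∈set)
'b' @ 6: {1,3,4,5,6,7}  (accept∈set)
'b' @ 7: {1,3,4,5,6,7}  (accept∈set)
'd' @ 8: {}  — dead — no transitions
rest 'dced' ignored (set empty)
final: {}; accept 1 not in set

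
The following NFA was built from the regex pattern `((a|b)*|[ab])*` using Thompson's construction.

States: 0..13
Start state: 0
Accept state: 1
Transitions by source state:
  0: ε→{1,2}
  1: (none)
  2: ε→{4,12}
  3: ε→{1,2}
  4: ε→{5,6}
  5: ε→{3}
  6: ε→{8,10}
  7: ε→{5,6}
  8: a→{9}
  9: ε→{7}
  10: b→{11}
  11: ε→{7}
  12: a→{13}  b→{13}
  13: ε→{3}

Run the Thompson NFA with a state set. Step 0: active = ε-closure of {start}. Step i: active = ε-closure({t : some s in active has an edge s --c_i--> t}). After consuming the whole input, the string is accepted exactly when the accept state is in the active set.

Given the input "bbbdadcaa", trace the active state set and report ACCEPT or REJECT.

start: ε-closure({0}) = {0,1,2,3,4,5,6,8,10,12}
'b' @ 1: {1,2,3,4,5,6,7,8,10,11,12,13}  [accepting]
'b' @ 2: {1,2,3,4,5,6,7,8,10,11,12,13}  [accepting]
'b' @ 3: {1,2,3,4,5,6,7,8,10,11,12,13}  [accepting]
'd' @ 4: {}  — no active states
rest 'adcaa' ignored (set empty)
end set {} — state 1 not in

Answer: REJECT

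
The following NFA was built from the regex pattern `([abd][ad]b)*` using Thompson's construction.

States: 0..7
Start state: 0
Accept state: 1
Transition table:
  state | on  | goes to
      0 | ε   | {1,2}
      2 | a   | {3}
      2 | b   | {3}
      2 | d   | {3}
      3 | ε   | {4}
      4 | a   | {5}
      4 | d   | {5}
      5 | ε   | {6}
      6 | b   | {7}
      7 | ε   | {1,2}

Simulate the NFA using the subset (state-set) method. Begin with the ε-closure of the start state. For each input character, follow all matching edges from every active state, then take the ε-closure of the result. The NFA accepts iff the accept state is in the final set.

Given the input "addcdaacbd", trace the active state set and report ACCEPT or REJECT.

S₀ = ε-closure({0}) = {0,1,2}
'a' @ 1: {3,4}
'd' @ 2: {5,6}
'd' @ 3: {}  — dead — no transitions
rest 'cdaacbd' ignored (set empty)
final: {}; accept 1 not in set

Answer: REJECT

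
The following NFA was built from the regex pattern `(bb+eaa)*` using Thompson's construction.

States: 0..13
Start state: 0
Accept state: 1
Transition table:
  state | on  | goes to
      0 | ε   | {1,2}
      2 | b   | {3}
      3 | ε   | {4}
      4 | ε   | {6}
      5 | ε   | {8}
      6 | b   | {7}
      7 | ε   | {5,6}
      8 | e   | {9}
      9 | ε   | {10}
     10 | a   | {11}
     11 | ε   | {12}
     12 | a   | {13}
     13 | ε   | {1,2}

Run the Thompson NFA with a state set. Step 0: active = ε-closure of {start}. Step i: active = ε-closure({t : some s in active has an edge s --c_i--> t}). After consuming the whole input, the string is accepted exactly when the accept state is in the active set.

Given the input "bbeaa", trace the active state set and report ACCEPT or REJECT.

start: ε-closure({0}) = {0,1,2}
'b' @ 1: {3,4,6}
'b' @ 2: {5,6,7,8}
'e' @ 3: {9,10}
'a' @ 4: {11,12}
'a' @ 5: {1,2,13}  ✓accept
after full input: {1,2,13}  (accept=1 in)

Answer: ACCEPT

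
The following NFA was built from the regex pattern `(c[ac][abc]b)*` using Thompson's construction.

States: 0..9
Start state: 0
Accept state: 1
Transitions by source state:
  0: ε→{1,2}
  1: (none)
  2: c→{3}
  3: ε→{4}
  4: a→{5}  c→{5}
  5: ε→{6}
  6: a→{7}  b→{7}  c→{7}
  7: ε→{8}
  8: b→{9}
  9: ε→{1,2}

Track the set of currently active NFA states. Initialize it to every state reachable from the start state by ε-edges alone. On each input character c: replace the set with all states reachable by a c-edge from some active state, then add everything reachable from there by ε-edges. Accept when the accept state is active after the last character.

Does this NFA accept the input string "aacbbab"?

start: ε-closure({0}) = {0,1,2}
'a' @ 1: {}  — dead — no transitions
rest 'acbbab' ignored (set empty)
final: {}; accept 1 not in set

Answer: REJECT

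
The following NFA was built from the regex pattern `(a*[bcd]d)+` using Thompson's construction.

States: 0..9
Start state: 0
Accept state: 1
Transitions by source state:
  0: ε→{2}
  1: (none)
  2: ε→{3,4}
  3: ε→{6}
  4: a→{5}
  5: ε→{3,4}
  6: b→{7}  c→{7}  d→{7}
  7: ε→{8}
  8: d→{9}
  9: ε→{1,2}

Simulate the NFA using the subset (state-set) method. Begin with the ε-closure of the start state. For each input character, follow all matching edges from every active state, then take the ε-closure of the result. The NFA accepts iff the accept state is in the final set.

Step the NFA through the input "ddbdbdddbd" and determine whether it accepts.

Answer: ACCEPT

Steps:
initial (ε-close {0}): {0,2,3,4,6}
'd' @ 1: {7,8}
'd' @ 2: {1,2,3,4,6,9}  (accept∈set)
'b' @ 3: {7,8}
'd' @ 4: {1,2,3,4,6,9}  (accept∈set)
'b' @ 5: {7,8}
'd' @ 6: {1,2,3,4,6,9}  (accept∈set)
'd' @ 7: {7,8}
'd' @ 8: {1,2,3,4,6,9}  (accept∈set)
'b' @ 9: {7,8}
'd' @ 10: {1,2,3,4,6,9}  (accept∈set)
after full input: {1,2,3,4,6,9}  (accept=1 in)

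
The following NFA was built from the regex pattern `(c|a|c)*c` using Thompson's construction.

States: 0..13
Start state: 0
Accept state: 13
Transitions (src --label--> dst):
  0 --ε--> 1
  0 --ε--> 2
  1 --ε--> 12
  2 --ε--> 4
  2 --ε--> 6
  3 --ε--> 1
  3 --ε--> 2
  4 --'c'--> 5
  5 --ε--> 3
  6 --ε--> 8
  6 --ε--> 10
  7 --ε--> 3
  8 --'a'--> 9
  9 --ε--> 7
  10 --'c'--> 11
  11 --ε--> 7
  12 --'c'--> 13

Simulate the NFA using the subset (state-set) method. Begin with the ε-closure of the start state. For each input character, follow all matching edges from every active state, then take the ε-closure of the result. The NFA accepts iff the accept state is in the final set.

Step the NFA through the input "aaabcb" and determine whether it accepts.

Answer: REJECT

Derivation:
initial (ε-close {0}): {0,1,2,4,6,8,10,12}
'a' @ 1: {1,2,3,4,6,7,8,9,10,12}
'a' @ 2: {1,2,3,4,6,7,8,9,10,12}
'a' @ 3: {1,2,3,4,6,7,8,9,10,12}
'b' @ 4: {}  — state set empty
rest 'cb' ignored (set empty)
end set {} — state 13 not in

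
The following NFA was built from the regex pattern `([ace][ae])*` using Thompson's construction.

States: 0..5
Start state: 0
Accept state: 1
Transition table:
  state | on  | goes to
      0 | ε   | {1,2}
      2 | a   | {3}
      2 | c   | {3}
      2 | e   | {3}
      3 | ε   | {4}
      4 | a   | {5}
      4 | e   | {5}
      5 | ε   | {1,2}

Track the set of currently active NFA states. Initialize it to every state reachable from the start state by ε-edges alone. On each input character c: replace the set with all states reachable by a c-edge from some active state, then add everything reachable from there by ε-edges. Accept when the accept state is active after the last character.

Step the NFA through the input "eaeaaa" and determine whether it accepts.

Answer: ACCEPT

Steps:
initial (ε-close {0}): {0,1,2}
'e' @ 1: {3,4}
'a' @ 2: {1,2,5}  (accept∈set)
'e' @ 3: {3,4}
'a' @ 4: {1,2,5}  (accept∈set)
'a' @ 5: {3,4}
'a' @ 6: {1,2,5}  (accept∈set)
final: {1,2,5}; accept 1 in set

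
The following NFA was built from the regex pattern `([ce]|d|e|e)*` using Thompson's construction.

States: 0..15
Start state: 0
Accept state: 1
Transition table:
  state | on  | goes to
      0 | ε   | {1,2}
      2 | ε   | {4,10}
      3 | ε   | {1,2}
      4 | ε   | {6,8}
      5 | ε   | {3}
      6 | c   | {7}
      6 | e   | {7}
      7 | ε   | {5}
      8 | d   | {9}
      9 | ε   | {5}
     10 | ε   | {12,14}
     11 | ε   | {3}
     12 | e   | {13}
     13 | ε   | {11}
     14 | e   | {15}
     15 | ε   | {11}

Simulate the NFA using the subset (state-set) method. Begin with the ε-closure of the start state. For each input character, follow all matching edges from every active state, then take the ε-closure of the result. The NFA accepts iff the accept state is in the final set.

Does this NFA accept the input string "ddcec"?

Answer: ACCEPT

Derivation:
S₀ = ε-closure({0}) = {0,1,2,4,6,8,10,12,14}
'd' @ 1: {1,2,3,4,5,6,8,9,10,12,14}  ✓accept
'd' @ 2: {1,2,3,4,5,6,8,9,10,12,14}  ✓accept
'c' @ 3: {1,2,3,4,5,6,7,8,10,12,14}  ✓accept
'e' @ 4: {1,2,3,4,5,6,7,8,10,11,12,13,14,15}  ✓accept
'c' @ 5: {1,2,3,4,5,6,7,8,10,12,14}  ✓accept
after full input: {1,2,3,4,5,6,7,8,10,12,14}  (accept=1 in)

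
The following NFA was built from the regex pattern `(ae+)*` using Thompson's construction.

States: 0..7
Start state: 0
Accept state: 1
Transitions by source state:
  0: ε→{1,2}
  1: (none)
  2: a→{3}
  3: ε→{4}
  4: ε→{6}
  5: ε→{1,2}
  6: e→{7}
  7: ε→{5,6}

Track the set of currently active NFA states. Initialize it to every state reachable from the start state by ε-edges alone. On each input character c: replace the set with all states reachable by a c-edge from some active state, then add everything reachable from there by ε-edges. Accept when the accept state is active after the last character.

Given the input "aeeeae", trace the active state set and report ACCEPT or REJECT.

Answer: ACCEPT

Derivation:
S₀ = ε-closure({0}) = {0,1,2}
'a' @ 1: {3,4,6}
'e' @ 2: {1,2,5,6,7}  (accept∈set)
'e' @ 3: {1,2,5,6,7}  (accept∈set)
'e' @ 4: {1,2,5,6,7}  (accept∈set)
'a' @ 5: {3,4,6}
'e' @ 6: {1,2,5,6,7}  (accept∈set)
after full input: {1,2,5,6,7}  (accept=1 in)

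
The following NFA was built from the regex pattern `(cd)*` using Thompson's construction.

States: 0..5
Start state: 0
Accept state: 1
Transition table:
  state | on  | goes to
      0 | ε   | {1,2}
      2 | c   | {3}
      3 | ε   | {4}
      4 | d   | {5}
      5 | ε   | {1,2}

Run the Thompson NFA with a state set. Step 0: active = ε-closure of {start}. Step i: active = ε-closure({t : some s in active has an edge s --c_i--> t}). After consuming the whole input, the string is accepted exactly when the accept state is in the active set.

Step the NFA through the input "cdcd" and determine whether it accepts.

Answer: ACCEPT

Trace:
S₀ = ε-closure({0}) = {0,1,2}
'c' @ 1: {3,4}
'd' @ 2: {1,2,5}  ✓accept
'c' @ 3: {3,4}
'd' @ 4: {1,2,5}  ✓accept
final: {1,2,5}; accept 1 in set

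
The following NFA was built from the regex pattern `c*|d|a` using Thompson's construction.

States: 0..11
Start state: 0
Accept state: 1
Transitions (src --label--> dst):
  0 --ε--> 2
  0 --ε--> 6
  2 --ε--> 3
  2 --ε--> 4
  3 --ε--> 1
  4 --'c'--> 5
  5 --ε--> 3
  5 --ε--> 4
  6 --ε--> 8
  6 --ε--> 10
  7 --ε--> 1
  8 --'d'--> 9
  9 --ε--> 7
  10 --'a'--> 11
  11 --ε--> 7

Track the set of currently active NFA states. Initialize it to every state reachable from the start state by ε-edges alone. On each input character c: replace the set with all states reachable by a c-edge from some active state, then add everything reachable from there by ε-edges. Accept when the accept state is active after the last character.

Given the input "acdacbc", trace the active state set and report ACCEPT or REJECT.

S₀ = ε-closure({0}) = {0,1,2,3,4,6,8,10}
'a' @ 1: {1,7,11}  [accepting]
'c' @ 2: {}  — state set empty
rest 'dacbc' ignored (set empty)
end set {} — state 1 not in

Answer: REJECT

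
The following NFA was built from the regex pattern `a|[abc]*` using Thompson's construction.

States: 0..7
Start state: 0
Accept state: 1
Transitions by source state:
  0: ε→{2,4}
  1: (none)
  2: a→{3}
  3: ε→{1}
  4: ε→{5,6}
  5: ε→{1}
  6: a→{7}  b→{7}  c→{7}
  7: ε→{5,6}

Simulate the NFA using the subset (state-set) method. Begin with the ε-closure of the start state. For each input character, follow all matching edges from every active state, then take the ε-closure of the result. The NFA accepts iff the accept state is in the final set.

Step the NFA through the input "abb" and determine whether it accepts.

Answer: ACCEPT

Steps:
initial (ε-close {0}): {0,1,2,4,5,6}
'a' @ 1: {1,3,5,6,7}  [accepting]
'b' @ 2: {1,5,6,7}  [accepting]
'b' @ 3: {1,5,6,7}  [accepting]
end set {1,5,6,7} — state 1 in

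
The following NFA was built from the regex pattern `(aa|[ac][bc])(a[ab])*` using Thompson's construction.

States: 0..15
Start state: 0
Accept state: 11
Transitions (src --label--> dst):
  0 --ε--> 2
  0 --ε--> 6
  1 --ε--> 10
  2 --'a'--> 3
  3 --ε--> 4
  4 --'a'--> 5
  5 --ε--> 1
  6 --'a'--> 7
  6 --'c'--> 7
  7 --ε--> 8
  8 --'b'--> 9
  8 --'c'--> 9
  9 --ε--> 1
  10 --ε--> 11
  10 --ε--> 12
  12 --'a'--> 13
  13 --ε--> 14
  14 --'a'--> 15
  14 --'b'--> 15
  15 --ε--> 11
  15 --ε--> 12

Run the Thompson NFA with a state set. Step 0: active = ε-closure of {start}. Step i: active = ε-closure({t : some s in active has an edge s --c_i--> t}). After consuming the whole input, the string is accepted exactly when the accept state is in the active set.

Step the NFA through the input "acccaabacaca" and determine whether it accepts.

Answer: REJECT

Trace:
S₀ = ε-closure({0}) = {0,2,6}
'a' @ 1: {3,4,7,8}
'c' @ 2: {1,9,10,11,12}  [accepting]
'c' @ 3: {}  — dead — no transitions
rest 'caabacaca' ignored (set empty)
after full input: {}  (accept=11 not in)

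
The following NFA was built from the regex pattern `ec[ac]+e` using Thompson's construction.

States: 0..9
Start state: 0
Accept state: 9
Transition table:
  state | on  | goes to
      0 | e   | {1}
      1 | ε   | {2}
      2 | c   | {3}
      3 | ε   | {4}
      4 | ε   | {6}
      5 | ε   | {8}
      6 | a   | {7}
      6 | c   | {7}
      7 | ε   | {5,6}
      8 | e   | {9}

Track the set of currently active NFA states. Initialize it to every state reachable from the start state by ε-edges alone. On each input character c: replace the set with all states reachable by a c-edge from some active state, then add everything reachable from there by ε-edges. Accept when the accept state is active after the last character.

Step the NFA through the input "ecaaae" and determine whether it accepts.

S₀ = ε-closure({0}) = {0}
'e' @ 1: {1,2}
'c' @ 2: {3,4,6}
'a' @ 3: {5,6,7,8}
'a' @ 4: {5,6,7,8}
'a' @ 5: {5,6,7,8}
'e' @ 6: {9}  ✓accept
final: {9}; accept 9 in set

Answer: ACCEPT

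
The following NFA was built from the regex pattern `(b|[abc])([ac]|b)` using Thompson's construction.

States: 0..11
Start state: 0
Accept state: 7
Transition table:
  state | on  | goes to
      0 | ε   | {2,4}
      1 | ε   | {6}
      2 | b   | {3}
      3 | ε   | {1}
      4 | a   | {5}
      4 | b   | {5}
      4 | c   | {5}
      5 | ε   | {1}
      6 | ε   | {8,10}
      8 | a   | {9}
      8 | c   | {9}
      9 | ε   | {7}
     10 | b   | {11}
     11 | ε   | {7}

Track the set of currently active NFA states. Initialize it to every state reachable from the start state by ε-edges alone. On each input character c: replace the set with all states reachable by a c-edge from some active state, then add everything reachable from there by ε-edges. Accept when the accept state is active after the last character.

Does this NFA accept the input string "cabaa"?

initial (ε-close {0}): {0,2,4}
'c' @ 1: {1,5,6,8,10}
'a' @ 2: {7,9}  ✓accept
'b' @ 3: {}  — state set empty
rest 'aa' ignored (set empty)
final: {}; accept 7 not in set

Answer: REJECT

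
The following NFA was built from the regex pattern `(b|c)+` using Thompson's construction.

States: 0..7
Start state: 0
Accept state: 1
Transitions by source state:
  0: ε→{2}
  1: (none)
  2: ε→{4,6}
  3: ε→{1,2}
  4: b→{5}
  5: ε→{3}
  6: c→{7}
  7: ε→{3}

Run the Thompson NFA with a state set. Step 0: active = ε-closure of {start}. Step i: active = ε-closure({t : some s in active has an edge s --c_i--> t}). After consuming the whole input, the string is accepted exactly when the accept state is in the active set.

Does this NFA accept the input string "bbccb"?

Answer: ACCEPT

Steps:
start: ε-closure({0}) = {0,2,4,6}
'b' @ 1: {1,2,3,4,5,6}  ✓accept
'b' @ 2: {1,2,3,4,5,6}  ✓accept
'c' @ 3: {1,2,3,4,6,7}  ✓accept
'c' @ 4: {1,2,3,4,6,7}  ✓accept
'b' @ 5: {1,2,3,4,5,6}  ✓accept
final: {1,2,3,4,5,6}; accept 1 in set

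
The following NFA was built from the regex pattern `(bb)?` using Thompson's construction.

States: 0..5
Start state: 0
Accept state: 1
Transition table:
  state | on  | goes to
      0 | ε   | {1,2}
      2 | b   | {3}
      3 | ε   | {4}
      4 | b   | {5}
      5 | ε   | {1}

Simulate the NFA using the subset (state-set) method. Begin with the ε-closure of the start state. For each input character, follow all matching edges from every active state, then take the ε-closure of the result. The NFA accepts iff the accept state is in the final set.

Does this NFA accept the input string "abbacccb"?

initial (ε-close {0}): {0,1,2}
'a' @ 1: {}  — no active states
rest 'bbacccb' ignored (set empty)
end set {} — state 1 not in

Answer: REJECT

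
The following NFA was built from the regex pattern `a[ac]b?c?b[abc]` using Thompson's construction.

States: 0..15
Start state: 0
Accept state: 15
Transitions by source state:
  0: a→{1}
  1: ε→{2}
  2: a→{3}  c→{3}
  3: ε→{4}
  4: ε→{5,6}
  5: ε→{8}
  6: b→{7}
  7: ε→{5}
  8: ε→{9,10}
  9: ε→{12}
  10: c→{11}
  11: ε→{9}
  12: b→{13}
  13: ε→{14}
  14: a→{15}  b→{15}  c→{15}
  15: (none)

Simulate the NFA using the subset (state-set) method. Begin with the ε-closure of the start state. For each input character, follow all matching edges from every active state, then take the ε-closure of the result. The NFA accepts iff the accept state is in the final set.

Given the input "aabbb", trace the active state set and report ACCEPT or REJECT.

Answer: ACCEPT

Steps:
initial (ε-close {0}): {0}
'a' @ 1: {1,2}
'a' @ 2: {3,4,5,6,8,9,10,12}
'b' @ 3: {5,7,8,9,10,12,13,14}
'b' @ 4: {13,14,15}  [accepting]
'b' @ 5: {15}  [accepting]
final: {15}; accept 15 in set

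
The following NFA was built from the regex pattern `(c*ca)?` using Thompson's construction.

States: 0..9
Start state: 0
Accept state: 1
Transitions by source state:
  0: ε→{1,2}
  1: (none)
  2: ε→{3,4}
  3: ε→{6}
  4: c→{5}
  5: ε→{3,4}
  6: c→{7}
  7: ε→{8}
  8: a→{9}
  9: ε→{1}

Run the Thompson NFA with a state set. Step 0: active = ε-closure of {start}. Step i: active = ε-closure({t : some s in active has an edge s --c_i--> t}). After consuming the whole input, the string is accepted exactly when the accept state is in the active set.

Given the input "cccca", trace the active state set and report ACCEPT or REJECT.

Answer: ACCEPT

Derivation:
initial (ε-close {0}): {0,1,2,3,4,6}
'c' @ 1: {3,4,5,6,7,8}
'c' @ 2: {3,4,5,6,7,8}
'c' @ 3: {3,4,5,6,7,8}
'c' @ 4: {3,4,5,6,7,8}
'a' @ 5: {1,9}  (accept∈set)
after full input: {1,9}  (accept=1 in)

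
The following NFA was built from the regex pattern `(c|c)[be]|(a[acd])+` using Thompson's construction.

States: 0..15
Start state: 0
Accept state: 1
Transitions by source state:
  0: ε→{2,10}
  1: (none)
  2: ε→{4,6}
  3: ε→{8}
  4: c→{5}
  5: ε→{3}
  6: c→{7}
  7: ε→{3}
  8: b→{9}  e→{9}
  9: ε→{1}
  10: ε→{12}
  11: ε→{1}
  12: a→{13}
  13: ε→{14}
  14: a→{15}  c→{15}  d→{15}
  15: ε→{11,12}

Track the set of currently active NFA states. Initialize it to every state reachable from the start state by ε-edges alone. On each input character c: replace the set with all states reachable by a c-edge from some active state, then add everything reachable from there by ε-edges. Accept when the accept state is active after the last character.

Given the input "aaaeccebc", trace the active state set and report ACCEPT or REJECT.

Answer: REJECT

Trace:
S₀ = ε-closure({0}) = {0,2,4,6,10,12}
'a' @ 1: {13,14}
'a' @ 2: {1,11,12,15}  [accepting]
'a' @ 3: {13,14}
'e' @ 4: {}  — no active states
rest 'ccebc' ignored (set empty)
end set {} — state 1 not in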